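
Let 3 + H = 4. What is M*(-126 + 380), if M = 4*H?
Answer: 1016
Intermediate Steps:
H = 1 (H = -3 + 4 = 1)
M = 4 (M = 4*1 = 4)
M*(-126 + 380) = 4*(-126 + 380) = 4*254 = 1016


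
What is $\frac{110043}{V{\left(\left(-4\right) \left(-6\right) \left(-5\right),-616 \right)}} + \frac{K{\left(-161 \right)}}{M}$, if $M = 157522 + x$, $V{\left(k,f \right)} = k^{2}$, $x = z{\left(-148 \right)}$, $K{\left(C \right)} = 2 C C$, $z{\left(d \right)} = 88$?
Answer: $\frac{201004467}{25217600} \approx 7.9708$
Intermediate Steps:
$K{\left(C \right)} = 2 C^{2}$
$x = 88$
$M = 157610$ ($M = 157522 + 88 = 157610$)
$\frac{110043}{V{\left(\left(-4\right) \left(-6\right) \left(-5\right),-616 \right)}} + \frac{K{\left(-161 \right)}}{M} = \frac{110043}{\left(\left(-4\right) \left(-6\right) \left(-5\right)\right)^{2}} + \frac{2 \left(-161\right)^{2}}{157610} = \frac{110043}{\left(24 \left(-5\right)\right)^{2}} + 2 \cdot 25921 \cdot \frac{1}{157610} = \frac{110043}{\left(-120\right)^{2}} + 51842 \cdot \frac{1}{157610} = \frac{110043}{14400} + \frac{25921}{78805} = 110043 \cdot \frac{1}{14400} + \frac{25921}{78805} = \frac{12227}{1600} + \frac{25921}{78805} = \frac{201004467}{25217600}$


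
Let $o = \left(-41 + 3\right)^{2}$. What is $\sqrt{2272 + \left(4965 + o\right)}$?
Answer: $\sqrt{8681} \approx 93.172$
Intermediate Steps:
$o = 1444$ ($o = \left(-38\right)^{2} = 1444$)
$\sqrt{2272 + \left(4965 + o\right)} = \sqrt{2272 + \left(4965 + 1444\right)} = \sqrt{2272 + 6409} = \sqrt{8681}$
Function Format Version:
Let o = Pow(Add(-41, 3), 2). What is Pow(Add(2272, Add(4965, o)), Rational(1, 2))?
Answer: Pow(8681, Rational(1, 2)) ≈ 93.172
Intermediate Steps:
o = 1444 (o = Pow(-38, 2) = 1444)
Pow(Add(2272, Add(4965, o)), Rational(1, 2)) = Pow(Add(2272, Add(4965, 1444)), Rational(1, 2)) = Pow(Add(2272, 6409), Rational(1, 2)) = Pow(8681, Rational(1, 2))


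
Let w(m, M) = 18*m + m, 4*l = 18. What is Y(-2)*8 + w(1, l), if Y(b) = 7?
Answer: 75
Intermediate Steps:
l = 9/2 (l = (¼)*18 = 9/2 ≈ 4.5000)
w(m, M) = 19*m
Y(-2)*8 + w(1, l) = 7*8 + 19*1 = 56 + 19 = 75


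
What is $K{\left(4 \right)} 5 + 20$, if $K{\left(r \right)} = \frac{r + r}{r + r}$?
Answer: $25$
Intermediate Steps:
$K{\left(r \right)} = 1$ ($K{\left(r \right)} = \frac{2 r}{2 r} = 2 r \frac{1}{2 r} = 1$)
$K{\left(4 \right)} 5 + 20 = 1 \cdot 5 + 20 = 5 + 20 = 25$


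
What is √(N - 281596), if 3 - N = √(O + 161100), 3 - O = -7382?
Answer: √(-281593 - √168485) ≈ 531.04*I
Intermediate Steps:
O = 7385 (O = 3 - 1*(-7382) = 3 + 7382 = 7385)
N = 3 - √168485 (N = 3 - √(7385 + 161100) = 3 - √168485 ≈ -407.47)
√(N - 281596) = √((3 - √168485) - 281596) = √(-281593 - √168485)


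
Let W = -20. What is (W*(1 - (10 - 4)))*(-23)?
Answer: -2300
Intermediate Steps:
(W*(1 - (10 - 4)))*(-23) = -20*(1 - (10 - 4))*(-23) = -20*(1 - 1*6)*(-23) = -20*(1 - 6)*(-23) = -20*(-5)*(-23) = 100*(-23) = -2300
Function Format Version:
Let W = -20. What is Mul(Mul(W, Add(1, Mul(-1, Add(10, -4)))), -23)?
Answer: -2300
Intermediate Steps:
Mul(Mul(W, Add(1, Mul(-1, Add(10, -4)))), -23) = Mul(Mul(-20, Add(1, Mul(-1, Add(10, -4)))), -23) = Mul(Mul(-20, Add(1, Mul(-1, 6))), -23) = Mul(Mul(-20, Add(1, -6)), -23) = Mul(Mul(-20, -5), -23) = Mul(100, -23) = -2300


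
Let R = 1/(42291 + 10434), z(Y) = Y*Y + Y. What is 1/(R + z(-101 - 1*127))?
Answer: 52725/2728835101 ≈ 1.9321e-5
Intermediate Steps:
z(Y) = Y + Y² (z(Y) = Y² + Y = Y + Y²)
R = 1/52725 ≈ 1.8966e-5
1/(R + z(-101 - 1*127)) = 1/(1/52725 + (-101 - 1*127)*(1 + (-101 - 1*127))) = 1/(1/52725 + (-101 - 127)*(1 + (-101 - 127))) = 1/(1/52725 - 228*(1 - 228)) = 1/(1/52725 - 228*(-227)) = 1/(1/52725 + 51756) = 1/(2728835101/52725) = 52725/2728835101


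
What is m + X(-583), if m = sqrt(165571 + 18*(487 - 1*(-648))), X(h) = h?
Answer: -583 + sqrt(186001) ≈ -151.72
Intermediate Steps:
m = sqrt(186001) (m = sqrt(165571 + 18*(487 + 648)) = sqrt(165571 + 18*1135) = sqrt(165571 + 20430) = sqrt(186001) ≈ 431.28)
m + X(-583) = sqrt(186001) - 583 = -583 + sqrt(186001)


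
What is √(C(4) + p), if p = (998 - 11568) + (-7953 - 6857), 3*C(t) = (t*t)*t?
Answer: 2*I*√57057/3 ≈ 159.24*I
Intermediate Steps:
C(t) = t³/3 (C(t) = ((t*t)*t)/3 = (t²*t)/3 = t³/3)
p = -25380 (p = -10570 - 14810 = -25380)
√(C(4) + p) = √((⅓)*4³ - 25380) = √((⅓)*64 - 25380) = √(64/3 - 25380) = √(-76076/3) = 2*I*√57057/3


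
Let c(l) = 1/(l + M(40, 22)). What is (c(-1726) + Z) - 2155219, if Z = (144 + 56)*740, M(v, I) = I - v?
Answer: -3500589937/1744 ≈ -2.0072e+6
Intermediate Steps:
c(l) = 1/(-18 + l) (c(l) = 1/(l + (22 - 1*40)) = 1/(l + (22 - 40)) = 1/(l - 18) = 1/(-18 + l))
Z = 148000 (Z = 200*740 = 148000)
(c(-1726) + Z) - 2155219 = (1/(-18 - 1726) + 148000) - 2155219 = (1/(-1744) + 148000) - 2155219 = (-1/1744 + 148000) - 2155219 = 258111999/1744 - 2155219 = -3500589937/1744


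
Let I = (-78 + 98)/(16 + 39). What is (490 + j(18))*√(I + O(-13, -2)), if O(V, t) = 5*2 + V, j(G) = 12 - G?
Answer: 44*I*√319 ≈ 785.87*I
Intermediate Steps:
I = 4/11 (I = 20/55 = 20*(1/55) = 4/11 ≈ 0.36364)
O(V, t) = 10 + V
(490 + j(18))*√(I + O(-13, -2)) = (490 + (12 - 1*18))*√(4/11 + (10 - 13)) = (490 + (12 - 18))*√(4/11 - 3) = (490 - 6)*√(-29/11) = 484*(I*√319/11) = 44*I*√319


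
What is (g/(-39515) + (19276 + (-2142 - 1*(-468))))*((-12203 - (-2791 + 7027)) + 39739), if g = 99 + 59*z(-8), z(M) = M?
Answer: 3241232257980/7903 ≈ 4.1013e+8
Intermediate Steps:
g = -373 (g = 99 + 59*(-8) = 99 - 472 = -373)
(g/(-39515) + (19276 + (-2142 - 1*(-468))))*((-12203 - (-2791 + 7027)) + 39739) = (-373/(-39515) + (19276 + (-2142 - 1*(-468))))*((-12203 - (-2791 + 7027)) + 39739) = (-373*(-1/39515) + (19276 + (-2142 + 468)))*((-12203 - 1*4236) + 39739) = (373/39515 + (19276 - 1674))*((-12203 - 4236) + 39739) = (373/39515 + 17602)*(-16439 + 39739) = (695543403/39515)*23300 = 3241232257980/7903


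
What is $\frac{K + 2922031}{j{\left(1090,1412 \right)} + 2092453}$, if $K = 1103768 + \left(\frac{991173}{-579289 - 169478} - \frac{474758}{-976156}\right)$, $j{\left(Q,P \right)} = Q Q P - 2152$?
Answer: $\frac{490418303558212391}{204617683618147024942} \approx 0.0023968$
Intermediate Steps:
$j{\left(Q,P \right)} = -2152 + P Q^{2}$ ($j{\left(Q,P \right)} = Q^{2} P - 2152 = P Q^{2} - 2152 = -2152 + P Q^{2}$)
$K = \frac{134459701541790189}{121818899942}$ ($K = 1103768 + \left(\frac{991173}{-748767} - - \frac{237379}{488078}\right) = 1103768 + \left(991173 \left(- \frac{1}{748767}\right) + \frac{237379}{488078}\right) = 1103768 + \left(- \frac{330391}{249589} + \frac{237379}{488078}\right) = 1103768 - \frac{102009391267}{121818899942} = \frac{134459701541790189}{121818899942} \approx 1.1038 \cdot 10^{6}$)
$\frac{K + 2922031}{j{\left(1090,1412 \right)} + 2092453} = \frac{\frac{134459701541790189}{121818899942} + 2922031}{\left(-2152 + 1412 \cdot 1090^{2}\right) + 2092453} = \frac{490418303558212391}{121818899942 \left(\left(-2152 + 1412 \cdot 1188100\right) + 2092453\right)} = \frac{490418303558212391}{121818899942 \left(\left(-2152 + 1677597200\right) + 2092453\right)} = \frac{490418303558212391}{121818899942 \left(1677595048 + 2092453\right)} = \frac{490418303558212391}{121818899942 \cdot 1679687501} = \frac{490418303558212391}{121818899942} \cdot \frac{1}{1679687501} = \frac{490418303558212391}{204617683618147024942}$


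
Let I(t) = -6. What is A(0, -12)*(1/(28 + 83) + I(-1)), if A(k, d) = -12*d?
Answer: -31920/37 ≈ -862.70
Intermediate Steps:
A(0, -12)*(1/(28 + 83) + I(-1)) = (-12*(-12))*(1/(28 + 83) - 6) = 144*(1/111 - 6) = 144*(-665/111) = -31920/37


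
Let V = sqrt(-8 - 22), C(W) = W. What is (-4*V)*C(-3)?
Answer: 12*I*sqrt(30) ≈ 65.727*I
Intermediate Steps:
V = I*sqrt(30) (V = sqrt(-30) = I*sqrt(30) ≈ 5.4772*I)
(-4*V)*C(-3) = -4*I*sqrt(30)*(-3) = 12*I*sqrt(30)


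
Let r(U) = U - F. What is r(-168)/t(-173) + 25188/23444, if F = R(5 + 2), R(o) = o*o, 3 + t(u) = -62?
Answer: 1681142/380965 ≈ 4.4128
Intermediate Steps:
t(u) = -65 (t(u) = -3 - 62 = -65)
R(o) = o²
F = 49 (F = (5 + 2)² = 7² = 49)
r(U) = -49 + U (r(U) = U - 1*49 = U - 49 = -49 + U)
r(-168)/t(-173) + 25188/23444 = (-49 - 168)/(-65) + 25188/23444 = -217*(-1/65) + 25188*(1/23444) = 217/65 + 6297/5861 = 1681142/380965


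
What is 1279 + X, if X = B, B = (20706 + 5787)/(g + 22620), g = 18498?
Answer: 17538805/13706 ≈ 1279.6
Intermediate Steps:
B = 8831/13706 (B = (20706 + 5787)/(18498 + 22620) = 26493/41118 = 26493*(1/41118) = 8831/13706 ≈ 0.64432)
X = 8831/13706 ≈ 0.64432
1279 + X = 1279 + 8831/13706 = 17538805/13706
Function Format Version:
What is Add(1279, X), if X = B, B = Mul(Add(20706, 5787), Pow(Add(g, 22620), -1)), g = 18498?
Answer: Rational(17538805, 13706) ≈ 1279.6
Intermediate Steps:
B = Rational(8831, 13706) (B = Mul(Add(20706, 5787), Pow(Add(18498, 22620), -1)) = Mul(26493, Pow(41118, -1)) = Mul(26493, Rational(1, 41118)) = Rational(8831, 13706) ≈ 0.64432)
X = Rational(8831, 13706) ≈ 0.64432
Add(1279, X) = Add(1279, Rational(8831, 13706)) = Rational(17538805, 13706)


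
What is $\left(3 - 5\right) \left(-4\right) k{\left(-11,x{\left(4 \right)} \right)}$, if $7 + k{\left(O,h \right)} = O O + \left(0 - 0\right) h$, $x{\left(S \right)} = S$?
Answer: $912$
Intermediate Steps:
$k{\left(O,h \right)} = -7 + O^{2}$ ($k{\left(O,h \right)} = -7 + \left(O O + \left(0 - 0\right) h\right) = -7 + \left(O^{2} + \left(0 + 0\right) h\right) = -7 + \left(O^{2} + 0 h\right) = -7 + \left(O^{2} + 0\right) = -7 + O^{2}$)
$\left(3 - 5\right) \left(-4\right) k{\left(-11,x{\left(4 \right)} \right)} = \left(3 - 5\right) \left(-4\right) \left(-7 + \left(-11\right)^{2}\right) = \left(-2\right) \left(-4\right) \left(-7 + 121\right) = 8 \cdot 114 = 912$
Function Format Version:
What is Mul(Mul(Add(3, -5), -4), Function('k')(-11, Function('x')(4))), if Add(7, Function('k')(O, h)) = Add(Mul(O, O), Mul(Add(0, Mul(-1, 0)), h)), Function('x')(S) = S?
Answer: 912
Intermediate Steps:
Function('k')(O, h) = Add(-7, Pow(O, 2)) (Function('k')(O, h) = Add(-7, Add(Mul(O, O), Mul(Add(0, Mul(-1, 0)), h))) = Add(-7, Add(Pow(O, 2), Mul(Add(0, 0), h))) = Add(-7, Add(Pow(O, 2), Mul(0, h))) = Add(-7, Add(Pow(O, 2), 0)) = Add(-7, Pow(O, 2)))
Mul(Mul(Add(3, -5), -4), Function('k')(-11, Function('x')(4))) = Mul(Mul(Add(3, -5), -4), Add(-7, Pow(-11, 2))) = Mul(Mul(-2, -4), Add(-7, 121)) = Mul(8, 114) = 912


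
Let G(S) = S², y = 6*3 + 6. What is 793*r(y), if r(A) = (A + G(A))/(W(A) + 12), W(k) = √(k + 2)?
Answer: 2854800/59 - 237900*√26/59 ≈ 27826.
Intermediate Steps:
W(k) = √(2 + k)
y = 24 (y = 18 + 6 = 24)
r(A) = (A + A²)/(12 + √(2 + A)) (r(A) = (A + A²)/(√(2 + A) + 12) = (A + A²)/(12 + √(2 + A)))
793*r(y) = 793*(24*(1 + 24)/(12 + √(2 + 24))) = 793*(24*25/(12 + √26)) = 793*(600/(12 + √26)) = 475800/(12 + √26)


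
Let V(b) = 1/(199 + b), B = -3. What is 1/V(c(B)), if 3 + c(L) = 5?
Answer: 201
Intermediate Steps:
c(L) = 2 (c(L) = -3 + 5 = 2)
1/V(c(B)) = 1/(1/(199 + 2)) = 1/(1/201) = 201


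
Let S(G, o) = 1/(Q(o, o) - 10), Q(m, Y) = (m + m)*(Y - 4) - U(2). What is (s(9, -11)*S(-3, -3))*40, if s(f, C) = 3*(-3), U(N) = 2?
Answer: -12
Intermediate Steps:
s(f, C) = -9
Q(m, Y) = -2 + 2*m*(-4 + Y) (Q(m, Y) = (m + m)*(Y - 4) - 1*2 = (2*m)*(-4 + Y) - 2 = 2*m*(-4 + Y) - 2 = -2 + 2*m*(-4 + Y))
S(G, o) = 1/(-12 - 8*o + 2*o**2) (S(G, o) = 1/((-2 - 8*o + 2*o*o) - 10) = 1/((-2 - 8*o + 2*o**2) - 10) = 1/(-12 - 8*o + 2*o**2))
(s(9, -11)*S(-3, -3))*40 = -9/(2*(-6 + (-3)**2 - 4*(-3)))*40 = -9/(2*(-6 + 9 + 12))*40 = -9/(2*15)*40 = -9*1/30*40 = -3/10*40 = -12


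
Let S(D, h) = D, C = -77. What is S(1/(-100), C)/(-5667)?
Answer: 1/566700 ≈ 1.7646e-6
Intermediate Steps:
S(1/(-100), C)/(-5667) = 1/(-100*(-5667)) = -1/100*(-1/5667) = 1/566700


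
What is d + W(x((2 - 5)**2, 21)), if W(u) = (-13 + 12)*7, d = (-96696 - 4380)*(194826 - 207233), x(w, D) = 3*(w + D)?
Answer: 1254049925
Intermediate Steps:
x(w, D) = 3*D + 3*w (x(w, D) = 3*(D + w) = 3*D + 3*w)
d = 1254049932 (d = -101076*(-12407) = 1254049932)
W(u) = -7 (W(u) = -1*7 = -7)
d + W(x((2 - 5)**2, 21)) = 1254049932 - 7 = 1254049925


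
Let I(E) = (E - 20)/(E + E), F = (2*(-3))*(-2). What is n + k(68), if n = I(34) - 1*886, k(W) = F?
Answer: -29709/34 ≈ -873.79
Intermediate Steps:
F = 12 (F = -6*(-2) = 12)
I(E) = (-20 + E)/(2*E) (I(E) = (-20 + E)/((2*E)) = (-20 + E)*(1/(2*E)) = (-20 + E)/(2*E))
k(W) = 12
n = -30117/34 (n = (1/2)*(-20 + 34)/34 - 1*886 = (1/2)*(1/34)*14 - 886 = 7/34 - 886 = -30117/34 ≈ -885.79)
n + k(68) = -30117/34 + 12 = -29709/34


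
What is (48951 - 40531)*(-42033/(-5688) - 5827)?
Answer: -23226530005/474 ≈ -4.9001e+7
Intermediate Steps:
(48951 - 40531)*(-42033/(-5688) - 5827) = 8420*(-42033*(-1/5688) - 5827) = 8420*(14011/1896 - 5827) = 8420*(-11033981/1896) = -23226530005/474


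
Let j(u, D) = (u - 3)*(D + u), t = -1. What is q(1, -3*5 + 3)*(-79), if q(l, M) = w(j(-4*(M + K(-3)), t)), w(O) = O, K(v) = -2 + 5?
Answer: -91245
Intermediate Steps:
K(v) = 3
j(u, D) = (-3 + u)*(D + u)
q(l, M) = 51 + (-12 - 4*M)² + 16*M (q(l, M) = (-4*(M + 3))² - 3*(-1) - (-12)*(M + 3) - (-4)*(M + 3) = (-4*(3 + M))² + 3 - (-12)*(3 + M) - (-4)*(3 + M) = (-12 - 4*M)² + 3 - 3*(-12 - 4*M) - (-12 - 4*M) = (-12 - 4*M)² + 3 + (36 + 12*M) + (12 + 4*M) = 51 + (-12 - 4*M)² + 16*M)
q(1, -3*5 + 3)*(-79) = (195 + 16*(-3*5 + 3)² + 112*(-3*5 + 3))*(-79) = (195 + 16*(-15 + 3)² + 112*(-15 + 3))*(-79) = (195 + 16*(-12)² + 112*(-12))*(-79) = (195 + 16*144 - 1344)*(-79) = (195 + 2304 - 1344)*(-79) = 1155*(-79) = -91245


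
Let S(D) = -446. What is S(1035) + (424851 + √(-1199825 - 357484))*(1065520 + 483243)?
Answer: 657993508867 + 1548763*I*√1557309 ≈ 6.5799e+11 + 1.9327e+9*I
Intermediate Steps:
S(1035) + (424851 + √(-1199825 - 357484))*(1065520 + 483243) = -446 + (424851 + √(-1199825 - 357484))*(1065520 + 483243) = -446 + (424851 + √(-1557309))*1548763 = -446 + (424851 + I*√1557309)*1548763 = -446 + (657993509313 + 1548763*I*√1557309) = 657993508867 + 1548763*I*√1557309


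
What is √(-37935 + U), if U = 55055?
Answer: 4*√1070 ≈ 130.84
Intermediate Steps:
√(-37935 + U) = √(-37935 + 55055) = √17120 = 4*√1070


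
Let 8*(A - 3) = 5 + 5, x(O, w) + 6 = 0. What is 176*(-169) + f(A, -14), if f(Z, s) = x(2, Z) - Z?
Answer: -119017/4 ≈ -29754.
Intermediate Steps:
x(O, w) = -6 (x(O, w) = -6 + 0 = -6)
A = 17/4 (A = 3 + (5 + 5)/8 = 3 + (1/8)*10 = 3 + 5/4 = 17/4 ≈ 4.2500)
f(Z, s) = -6 - Z
176*(-169) + f(A, -14) = 176*(-169) + (-6 - 1*17/4) = -29744 + (-6 - 17/4) = -29744 - 41/4 = -119017/4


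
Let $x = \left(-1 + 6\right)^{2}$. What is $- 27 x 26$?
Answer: $-17550$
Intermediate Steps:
$x = 25$ ($x = 5^{2} = 25$)
$- 27 x 26 = \left(-27\right) 25 \cdot 26 = \left(-675\right) 26 = -17550$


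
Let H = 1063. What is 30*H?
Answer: 31890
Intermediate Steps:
30*H = 30*1063 = 31890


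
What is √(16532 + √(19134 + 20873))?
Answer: √(16532 + √40007) ≈ 129.35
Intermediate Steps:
√(16532 + √(19134 + 20873)) = √(16532 + √40007)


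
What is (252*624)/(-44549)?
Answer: -157248/44549 ≈ -3.5298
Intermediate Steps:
(252*624)/(-44549) = 157248*(-1/44549) = -157248/44549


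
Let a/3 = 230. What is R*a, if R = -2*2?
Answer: -2760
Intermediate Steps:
R = -4
a = 690 (a = 3*230 = 690)
R*a = -4*690 = -2760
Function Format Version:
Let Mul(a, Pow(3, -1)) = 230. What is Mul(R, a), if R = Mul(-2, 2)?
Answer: -2760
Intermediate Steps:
R = -4
a = 690 (a = Mul(3, 230) = 690)
Mul(R, a) = Mul(-4, 690) = -2760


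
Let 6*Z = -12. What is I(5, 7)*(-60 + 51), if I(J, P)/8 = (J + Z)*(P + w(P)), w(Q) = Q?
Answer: -3024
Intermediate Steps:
Z = -2 (Z = (⅙)*(-12) = -2)
I(J, P) = 16*P*(-2 + J) (I(J, P) = 8*((J - 2)*(P + P)) = 8*((-2 + J)*(2*P)) = 8*(2*P*(-2 + J)) = 16*P*(-2 + J))
I(5, 7)*(-60 + 51) = (16*7*(-2 + 5))*(-60 + 51) = (16*7*3)*(-9) = 336*(-9) = -3024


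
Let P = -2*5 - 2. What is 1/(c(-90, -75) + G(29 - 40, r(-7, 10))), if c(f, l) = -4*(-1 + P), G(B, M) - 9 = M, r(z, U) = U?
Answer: 1/71 ≈ 0.014085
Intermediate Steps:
P = -12 (P = -10 - 2 = -12)
G(B, M) = 9 + M
c(f, l) = 52 (c(f, l) = -4*(-1 - 12) = -4*(-13) = 52)
1/(c(-90, -75) + G(29 - 40, r(-7, 10))) = 1/(52 + (9 + 10)) = 1/(52 + 19) = 1/71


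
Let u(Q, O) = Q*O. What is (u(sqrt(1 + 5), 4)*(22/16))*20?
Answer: 110*sqrt(6) ≈ 269.44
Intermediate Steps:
u(Q, O) = O*Q
(u(sqrt(1 + 5), 4)*(22/16))*20 = ((4*sqrt(1 + 5))*(22/16))*20 = ((4*sqrt(6))*(22*(1/16)))*20 = ((4*sqrt(6))*(11/8))*20 = (11*sqrt(6)/2)*20 = 110*sqrt(6)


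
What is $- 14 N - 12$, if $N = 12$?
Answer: $-180$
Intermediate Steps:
$- 14 N - 12 = \left(-14\right) 12 - 12 = -168 - 12 = -180$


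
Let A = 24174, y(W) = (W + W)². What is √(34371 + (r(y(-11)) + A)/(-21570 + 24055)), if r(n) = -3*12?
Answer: 3*√23589849045/2485 ≈ 185.42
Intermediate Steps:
y(W) = 4*W² (y(W) = (2*W)² = 4*W²)
r(n) = -36
√(34371 + (r(y(-11)) + A)/(-21570 + 24055)) = √(34371 + (-36 + 24174)/(-21570 + 24055)) = √(34371 + 24138/2485) = √(85436073/2485) = 3*√23589849045/2485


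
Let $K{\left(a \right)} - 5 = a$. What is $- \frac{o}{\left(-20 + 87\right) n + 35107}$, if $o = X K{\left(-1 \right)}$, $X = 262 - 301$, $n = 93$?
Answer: $\frac{78}{20669} \approx 0.0037738$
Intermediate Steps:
$K{\left(a \right)} = 5 + a$
$X = -39$
$o = -156$ ($o = - 39 \left(5 - 1\right) = \left(-39\right) 4 = -156$)
$- \frac{o}{\left(-20 + 87\right) n + 35107} = - \frac{-156}{\left(-20 + 87\right) 93 + 35107} = - \frac{-156}{67 \cdot 93 + 35107} = - \frac{-156}{6231 + 35107} = - \frac{-156}{41338} = \left(-1\right) \left(- \frac{78}{20669}\right) = \frac{78}{20669}$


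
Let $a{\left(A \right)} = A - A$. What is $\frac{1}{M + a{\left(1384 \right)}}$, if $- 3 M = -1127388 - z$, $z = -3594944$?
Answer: $- \frac{3}{2467556} \approx -1.2158 \cdot 10^{-6}$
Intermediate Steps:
$a{\left(A \right)} = 0$
$M = - \frac{2467556}{3}$ ($M = - \frac{-1127388 - -3594944}{3} = - \frac{-1127388 + 3594944}{3} = \left(- \frac{1}{3}\right) 2467556 = - \frac{2467556}{3} \approx -8.2252 \cdot 10^{5}$)
$\frac{1}{M + a{\left(1384 \right)}} = \frac{1}{- \frac{2467556}{3} + 0} = \frac{1}{- \frac{2467556}{3}} = - \frac{3}{2467556}$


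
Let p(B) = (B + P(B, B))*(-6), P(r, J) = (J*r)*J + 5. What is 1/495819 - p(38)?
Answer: 163367402311/495819 ≈ 3.2949e+5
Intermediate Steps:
P(r, J) = 5 + r*J² (P(r, J) = r*J² + 5 = 5 + r*J²)
p(B) = -30 - 6*B - 6*B³ (p(B) = (B + (5 + B*B²))*(-6) = (B + (5 + B³))*(-6) = (5 + B + B³)*(-6) = -30 - 6*B - 6*B³)
1/495819 - p(38) = 1/495819 - (-30 - 6*38 - 6*38³) = 1/495819 - (-30 - 228 - 6*54872) = 1/495819 - (-30 - 228 - 329232) = 1/495819 - 1*(-329490) = 1/495819 + 329490 = 163367402311/495819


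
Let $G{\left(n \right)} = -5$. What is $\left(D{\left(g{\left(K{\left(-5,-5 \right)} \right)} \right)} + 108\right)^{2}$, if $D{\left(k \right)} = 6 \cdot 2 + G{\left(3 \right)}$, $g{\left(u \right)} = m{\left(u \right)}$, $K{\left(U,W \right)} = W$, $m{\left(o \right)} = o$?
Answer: $13225$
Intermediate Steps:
$g{\left(u \right)} = u$
$D{\left(k \right)} = 7$ ($D{\left(k \right)} = 6 \cdot 2 - 5 = 12 - 5 = 7$)
$\left(D{\left(g{\left(K{\left(-5,-5 \right)} \right)} \right)} + 108\right)^{2} = \left(7 + 108\right)^{2} = 115^{2} = 13225$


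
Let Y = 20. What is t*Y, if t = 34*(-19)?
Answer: -12920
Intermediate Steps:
t = -646
t*Y = -646*20 = -12920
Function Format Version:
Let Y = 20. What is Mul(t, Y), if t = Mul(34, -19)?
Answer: -12920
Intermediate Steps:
t = -646
Mul(t, Y) = Mul(-646, 20) = -12920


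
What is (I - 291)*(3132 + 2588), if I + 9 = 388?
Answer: 503360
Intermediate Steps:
I = 379 (I = -9 + 388 = 379)
(I - 291)*(3132 + 2588) = (379 - 291)*(3132 + 2588) = 88*5720 = 503360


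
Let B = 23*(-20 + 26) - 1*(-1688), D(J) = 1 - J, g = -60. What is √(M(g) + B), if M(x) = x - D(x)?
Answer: √1705 ≈ 41.292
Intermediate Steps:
B = 1826 (B = 23*6 + 1688 = 138 + 1688 = 1826)
M(x) = -1 + 2*x (M(x) = x - (1 - x) = x + (-1 + x) = -1 + 2*x)
√(M(g) + B) = √((-1 + 2*(-60)) + 1826) = √((-1 - 120) + 1826) = √(-121 + 1826) = √1705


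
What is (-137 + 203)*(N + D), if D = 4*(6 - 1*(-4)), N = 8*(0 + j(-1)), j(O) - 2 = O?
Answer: 3168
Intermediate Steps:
j(O) = 2 + O
N = 8 (N = 8*(0 + (2 - 1)) = 8*(0 + 1) = 8*1 = 8)
D = 40 (D = 4*(6 + 4) = 4*10 = 40)
(-137 + 203)*(N + D) = (-137 + 203)*(8 + 40) = 66*48 = 3168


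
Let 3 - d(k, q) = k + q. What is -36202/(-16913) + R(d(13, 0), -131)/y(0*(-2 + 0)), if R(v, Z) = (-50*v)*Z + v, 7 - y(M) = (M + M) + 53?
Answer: 554817961/388999 ≈ 1426.3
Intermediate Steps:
d(k, q) = 3 - k - q (d(k, q) = 3 - (k + q) = 3 + (-k - q) = 3 - k - q)
y(M) = -46 - 2*M (y(M) = 7 - ((M + M) + 53) = 7 - (2*M + 53) = 7 - (53 + 2*M) = 7 + (-53 - 2*M) = -46 - 2*M)
R(v, Z) = v - 50*Z*v (R(v, Z) = -50*Z*v + v = v - 50*Z*v)
-36202/(-16913) + R(d(13, 0), -131)/y(0*(-2 + 0)) = -36202/(-16913) + ((3 - 1*13 - 1*0)*(1 - 50*(-131)))/(-46 - 0*(-2 + 0)) = -36202*(-1/16913) + ((3 - 13 + 0)*(1 + 6550))/(-46 - 0*(-2)) = 36202/16913 + (-10*6551)/(-46 - 2*0) = 36202/16913 - 65510/(-46 + 0) = 36202/16913 - 65510/(-46) = 36202/16913 - 65510*(-1/46) = 36202/16913 + 32755/23 = 554817961/388999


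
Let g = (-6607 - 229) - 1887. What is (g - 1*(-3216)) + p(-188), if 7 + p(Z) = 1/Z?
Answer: -1036633/188 ≈ -5514.0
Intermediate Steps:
g = -8723 (g = -6836 - 1887 = -8723)
p(Z) = -7 + 1/Z
(g - 1*(-3216)) + p(-188) = (-8723 - 1*(-3216)) + (-7 + 1/(-188)) = (-8723 + 3216) + (-7 - 1/188) = -5507 - 1317/188 = -1036633/188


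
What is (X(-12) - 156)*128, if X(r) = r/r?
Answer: -19840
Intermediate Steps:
X(r) = 1
(X(-12) - 156)*128 = (1 - 156)*128 = -155*128 = -19840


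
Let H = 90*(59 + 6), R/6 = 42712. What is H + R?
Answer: 262122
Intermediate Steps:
R = 256272 (R = 6*42712 = 256272)
H = 5850 (H = 90*65 = 5850)
H + R = 5850 + 256272 = 262122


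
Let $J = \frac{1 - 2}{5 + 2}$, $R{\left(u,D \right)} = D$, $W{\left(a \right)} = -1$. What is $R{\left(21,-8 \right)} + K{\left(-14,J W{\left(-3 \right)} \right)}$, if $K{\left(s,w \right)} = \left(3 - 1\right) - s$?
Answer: $8$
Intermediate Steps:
$J = - \frac{1}{7} \approx -0.14286$
$K{\left(s,w \right)} = 2 - s$ ($K{\left(s,w \right)} = \left(3 - 1\right) - s = 2 - s$)
$R{\left(21,-8 \right)} + K{\left(-14,J W{\left(-3 \right)} \right)} = -8 + \left(2 - -14\right) = -8 + \left(2 + 14\right) = -8 + 16 = 8$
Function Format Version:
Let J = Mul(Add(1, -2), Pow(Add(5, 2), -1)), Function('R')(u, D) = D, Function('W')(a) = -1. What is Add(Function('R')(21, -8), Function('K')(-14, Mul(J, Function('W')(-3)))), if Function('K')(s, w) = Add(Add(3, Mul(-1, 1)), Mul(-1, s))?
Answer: 8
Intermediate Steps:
J = Rational(-1, 7) (J = Mul(-1, Pow(7, -1)) = Mul(-1, Rational(1, 7)) = Rational(-1, 7) ≈ -0.14286)
Function('K')(s, w) = Add(2, Mul(-1, s)) (Function('K')(s, w) = Add(Add(3, -1), Mul(-1, s)) = Add(2, Mul(-1, s)))
Add(Function('R')(21, -8), Function('K')(-14, Mul(J, Function('W')(-3)))) = Add(-8, Add(2, Mul(-1, -14))) = Add(-8, Add(2, 14)) = Add(-8, 16) = 8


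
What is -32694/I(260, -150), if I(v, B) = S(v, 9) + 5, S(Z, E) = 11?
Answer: -16347/8 ≈ -2043.4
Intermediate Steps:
I(v, B) = 16 (I(v, B) = 11 + 5 = 16)
-32694/I(260, -150) = -32694/16 = -32694*1/16 = -16347/8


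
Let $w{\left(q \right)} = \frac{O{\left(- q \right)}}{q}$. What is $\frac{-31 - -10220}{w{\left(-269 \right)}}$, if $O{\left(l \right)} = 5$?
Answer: $- \frac{2740841}{5} \approx -5.4817 \cdot 10^{5}$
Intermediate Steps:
$w{\left(q \right)} = \frac{5}{q}$
$\frac{-31 - -10220}{w{\left(-269 \right)}} = \frac{-31 - -10220}{5 \frac{1}{-269}} = \frac{-31 + 10220}{5 \left(- \frac{1}{269}\right)} = \frac{10189}{- \frac{5}{269}} = 10189 \left(- \frac{269}{5}\right) = - \frac{2740841}{5}$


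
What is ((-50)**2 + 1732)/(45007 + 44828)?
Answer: 4232/89835 ≈ 0.047109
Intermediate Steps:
((-50)**2 + 1732)/(45007 + 44828) = (2500 + 1732)/89835 = 4232*(1/89835) = 4232/89835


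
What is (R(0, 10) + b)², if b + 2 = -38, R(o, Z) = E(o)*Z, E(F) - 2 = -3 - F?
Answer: 2500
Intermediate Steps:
E(F) = -1 - F (E(F) = 2 + (-3 - F) = -1 - F)
R(o, Z) = Z*(-1 - o) (R(o, Z) = (-1 - o)*Z = Z*(-1 - o))
b = -40 (b = -2 - 38 = -40)
(R(0, 10) + b)² = (-1*10*(1 + 0) - 40)² = (-1*10*1 - 40)² = (-10 - 40)² = (-50)² = 2500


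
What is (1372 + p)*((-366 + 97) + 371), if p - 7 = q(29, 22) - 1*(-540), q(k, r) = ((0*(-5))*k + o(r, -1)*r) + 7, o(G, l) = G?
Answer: 245820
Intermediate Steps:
q(k, r) = 7 + r² (q(k, r) = ((0*(-5))*k + r*r) + 7 = (0*k + r²) + 7 = (0 + r²) + 7 = r² + 7 = 7 + r²)
p = 1038 (p = 7 + ((7 + 22²) - 1*(-540)) = 7 + ((7 + 484) + 540) = 7 + (491 + 540) = 7 + 1031 = 1038)
(1372 + p)*((-366 + 97) + 371) = (1372 + 1038)*((-366 + 97) + 371) = 2410*(-269 + 371) = 2410*102 = 245820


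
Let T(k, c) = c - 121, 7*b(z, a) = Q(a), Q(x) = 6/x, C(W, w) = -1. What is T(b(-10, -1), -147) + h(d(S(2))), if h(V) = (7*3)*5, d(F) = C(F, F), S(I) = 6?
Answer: -163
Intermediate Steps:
b(z, a) = 6/(7*a) (b(z, a) = (6/a)/7 = 6/(7*a))
d(F) = -1
h(V) = 105 (h(V) = 21*5 = 105)
T(k, c) = -121 + c
T(b(-10, -1), -147) + h(d(S(2))) = (-121 - 147) + 105 = -268 + 105 = -163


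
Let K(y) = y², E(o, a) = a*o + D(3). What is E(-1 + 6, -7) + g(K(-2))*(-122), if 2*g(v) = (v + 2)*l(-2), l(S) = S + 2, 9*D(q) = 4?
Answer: -311/9 ≈ -34.556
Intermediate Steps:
D(q) = 4/9 (D(q) = (⅑)*4 = 4/9)
l(S) = 2 + S
E(o, a) = 4/9 + a*o (E(o, a) = a*o + 4/9 = 4/9 + a*o)
g(v) = 0 (g(v) = ((v + 2)*(2 - 2))/2 = ((2 + v)*0)/2 = (½)*0 = 0)
E(-1 + 6, -7) + g(K(-2))*(-122) = (4/9 - 7*(-1 + 6)) + 0*(-122) = (4/9 - 7*5) + 0 = (4/9 - 35) + 0 = -311/9 + 0 = -311/9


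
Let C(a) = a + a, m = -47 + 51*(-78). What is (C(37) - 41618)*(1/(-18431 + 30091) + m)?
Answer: 487430548614/2915 ≈ 1.6721e+8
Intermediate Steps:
m = -4025 (m = -47 - 3978 = -4025)
C(a) = 2*a
(C(37) - 41618)*(1/(-18431 + 30091) + m) = (2*37 - 41618)*(1/(-18431 + 30091) - 4025) = (74 - 41618)*(1/11660 - 4025) = -41544*(1/11660 - 4025) = -41544*(-46931499/11660) = 487430548614/2915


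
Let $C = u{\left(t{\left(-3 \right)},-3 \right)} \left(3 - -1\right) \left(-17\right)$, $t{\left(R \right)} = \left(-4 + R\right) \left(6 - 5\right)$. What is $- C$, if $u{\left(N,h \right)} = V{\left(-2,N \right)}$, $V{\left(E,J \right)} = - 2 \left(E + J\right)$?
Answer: $1224$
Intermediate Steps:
$t{\left(R \right)} = -4 + R$ ($t{\left(R \right)} = \left(-4 + R\right) 1 = -4 + R$)
$V{\left(E,J \right)} = - 2 E - 2 J$
$u{\left(N,h \right)} = 4 - 2 N$ ($u{\left(N,h \right)} = \left(-2\right) \left(-2\right) - 2 N = 4 - 2 N$)
$C = -1224$ ($C = \left(4 - 2 \left(-4 - 3\right)\right) \left(3 - -1\right) \left(-17\right) = \left(4 - -14\right) \left(3 + 1\right) \left(-17\right) = \left(4 + 14\right) 4 \left(-17\right) = 18 \cdot 4 \left(-17\right) = 72 \left(-17\right) = -1224$)
$- C = \left(-1\right) \left(-1224\right) = 1224$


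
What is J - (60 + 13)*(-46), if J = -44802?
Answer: -41444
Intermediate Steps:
J - (60 + 13)*(-46) = -44802 - (60 + 13)*(-46) = -44802 - 73*(-46) = -44802 - 1*(-3358) = -44802 + 3358 = -41444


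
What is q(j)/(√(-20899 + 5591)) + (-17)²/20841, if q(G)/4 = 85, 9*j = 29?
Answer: 289/20841 - 170*I*√3827/3827 ≈ 0.013867 - 2.748*I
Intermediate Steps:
j = 29/9 (j = (⅑)*29 = 29/9 ≈ 3.2222)
q(G) = 340 (q(G) = 4*85 = 340)
q(j)/(√(-20899 + 5591)) + (-17)²/20841 = 340/(√(-20899 + 5591)) + (-17)²/20841 = 340/(√(-15308)) + 289*(1/20841) = 340/((2*I*√3827)) + 289/20841 = 340*(-I*√3827/7654) + 289/20841 = -170*I*√3827/3827 + 289/20841 = 289/20841 - 170*I*√3827/3827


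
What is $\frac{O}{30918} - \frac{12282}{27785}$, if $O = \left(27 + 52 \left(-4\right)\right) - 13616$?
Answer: $- \frac{254361507}{286352210} \approx -0.88828$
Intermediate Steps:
$O = -13797$ ($O = \left(27 - 208\right) - 13616 = -181 - 13616 = -13797$)
$\frac{O}{30918} - \frac{12282}{27785} = - \frac{13797}{30918} - \frac{12282}{27785} = \left(-13797\right) \frac{1}{30918} - \frac{12282}{27785} = - \frac{4599}{10306} - \frac{12282}{27785} = - \frac{254361507}{286352210}$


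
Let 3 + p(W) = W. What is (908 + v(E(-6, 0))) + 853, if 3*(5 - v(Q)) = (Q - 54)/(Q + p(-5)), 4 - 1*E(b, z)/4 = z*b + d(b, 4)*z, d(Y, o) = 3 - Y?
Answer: 21211/12 ≈ 1767.6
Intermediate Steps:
p(W) = -3 + W
E(b, z) = 16 - 4*b*z - 4*z*(3 - b) (E(b, z) = 16 - 4*(z*b + (3 - b)*z) = 16 - 4*(b*z + z*(3 - b)) = 16 + (-4*b*z - 4*z*(3 - b)) = 16 - 4*b*z - 4*z*(3 - b))
v(Q) = 5 - (-54 + Q)/(3*(-8 + Q)) (v(Q) = 5 - (Q - 54)/(3*(Q + (-3 - 5))) = 5 - (-54 + Q)/(3*(Q - 8)) = 5 - (-54 + Q)/(3*(-8 + Q)))
(908 + v(E(-6, 0))) + 853 = (908 + 2*(-33 + 7*(16 - 12*0))/(3*(-8 + (16 - 12*0)))) + 853 = (908 + 2*(-33 + 7*(16 + 0))/(3*(-8 + (16 + 0)))) + 853 = (908 + 2*(-33 + 7*16)/(3*(-8 + 16))) + 853 = (908 + (2/3)*(-33 + 112)/8) + 853 = (908 + (2/3)*(1/8)*79) + 853 = (908 + 79/12) + 853 = 10975/12 + 853 = 21211/12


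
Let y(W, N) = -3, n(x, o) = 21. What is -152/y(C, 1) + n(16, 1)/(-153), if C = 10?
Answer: 859/17 ≈ 50.529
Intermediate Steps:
-152/y(C, 1) + n(16, 1)/(-153) = -152/(-3) + 21/(-153) = -152*(-1/3) + 21*(-1/153) = 152/3 - 7/51 = 859/17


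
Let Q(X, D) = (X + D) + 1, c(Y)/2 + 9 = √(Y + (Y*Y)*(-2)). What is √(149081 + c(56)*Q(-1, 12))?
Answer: √(148865 + 48*I*√1554) ≈ 385.84 + 2.452*I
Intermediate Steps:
c(Y) = -18 + 2*√(Y - 2*Y²) (c(Y) = -18 + 2*√(Y + (Y*Y)*(-2)) = -18 + 2*√(Y + Y²*(-2)) = -18 + 2*√(Y - 2*Y²))
Q(X, D) = 1 + D + X (Q(X, D) = (D + X) + 1 = 1 + D + X)
√(149081 + c(56)*Q(-1, 12)) = √(149081 + (-18 + 2*√(56*(1 - 2*56)))*(1 + 12 - 1)) = √(149081 + (-18 + 2*√(56*(1 - 112)))*12) = √(149081 + (-18 + 2*√(56*(-111)))*12) = √(149081 + (-18 + 2*√(-6216))*12) = √(149081 + (-18 + 2*(2*I*√1554))*12) = √(149081 + (-18 + 4*I*√1554)*12) = √(149081 + (-216 + 48*I*√1554)) = √(148865 + 48*I*√1554)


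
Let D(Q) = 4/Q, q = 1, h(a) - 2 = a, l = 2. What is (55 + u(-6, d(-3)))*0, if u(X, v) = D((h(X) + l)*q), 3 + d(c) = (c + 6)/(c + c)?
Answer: 0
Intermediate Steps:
d(c) = -3 + (6 + c)/(2*c) (d(c) = -3 + (c + 6)/(c + c) = -3 + (6 + c)/((2*c)) = -3 + (6 + c)*(1/(2*c)) = -3 + (6 + c)/(2*c))
h(a) = 2 + a
u(X, v) = 4/(4 + X) (u(X, v) = 4/((((2 + X) + 2)*1)) = 4/(((4 + X)*1)) = 4/(4 + X))
(55 + u(-6, d(-3)))*0 = (55 + 4/(4 - 6))*0 = (55 + 4/(-2))*0 = (55 + 4*(-½))*0 = (55 - 2)*0 = 53*0 = 0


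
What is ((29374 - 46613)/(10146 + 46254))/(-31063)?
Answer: 17239/1751953200 ≈ 9.8399e-6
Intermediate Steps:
((29374 - 46613)/(10146 + 46254))/(-31063) = -17239/56400*(-1/31063) = 17239/1751953200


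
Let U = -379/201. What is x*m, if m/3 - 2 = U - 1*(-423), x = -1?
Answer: -85046/67 ≈ -1269.3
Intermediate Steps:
U = -379/201 (U = -379*1/201 = -379/201 ≈ -1.8856)
m = 85046/67 (m = 6 + 3*(-379/201 - 1*(-423)) = 6 + 3*(-379/201 + 423) = 6 + 3*(84644/201) = 6 + 84644/67 = 85046/67 ≈ 1269.3)
x*m = -1*85046/67 = -85046/67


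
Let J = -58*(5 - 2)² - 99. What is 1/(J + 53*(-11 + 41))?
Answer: 1/969 ≈ 0.0010320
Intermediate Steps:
J = -621 (J = -58*3² - 99 = -58*9 - 99 = -522 - 99 = -621)
1/(J + 53*(-11 + 41)) = 1/(-621 + 53*(-11 + 41)) = 1/(-621 + 53*30) = 1/(-621 + 1590) = 1/969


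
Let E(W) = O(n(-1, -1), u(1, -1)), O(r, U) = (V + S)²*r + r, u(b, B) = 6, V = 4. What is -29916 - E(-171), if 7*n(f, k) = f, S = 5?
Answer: -209330/7 ≈ -29904.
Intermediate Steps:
n(f, k) = f/7
O(r, U) = 82*r (O(r, U) = (4 + 5)²*r + r = 9²*r + r = 81*r + r = 82*r)
E(W) = -82/7 (E(W) = 82*((⅐)*(-1)) = 82*(-⅐) = -82/7)
-29916 - E(-171) = -29916 - 1*(-82/7) = -29916 + 82/7 = -209330/7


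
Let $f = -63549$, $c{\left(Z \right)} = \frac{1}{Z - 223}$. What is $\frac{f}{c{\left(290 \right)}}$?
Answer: $-4257783$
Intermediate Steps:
$c{\left(Z \right)} = \frac{1}{-223 + Z}$
$\frac{f}{c{\left(290 \right)}} = - \frac{63549}{\frac{1}{-223 + 290}} = - \frac{63549}{\frac{1}{67}} = - 63549 \frac{1}{\frac{1}{67}} = \left(-63549\right) 67 = -4257783$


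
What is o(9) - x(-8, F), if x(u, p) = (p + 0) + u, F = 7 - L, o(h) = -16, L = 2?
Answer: -13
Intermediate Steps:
F = 5 (F = 7 - 1*2 = 7 - 2 = 5)
x(u, p) = p + u
o(9) - x(-8, F) = -16 - (5 - 8) = -16 - 1*(-3) = -16 + 3 = -13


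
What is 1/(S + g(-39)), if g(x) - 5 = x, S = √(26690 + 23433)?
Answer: 34/48967 + √50123/48967 ≈ 0.0052664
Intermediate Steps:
S = √50123 ≈ 223.88
g(x) = 5 + x
1/(S + g(-39)) = 1/(√50123 + (5 - 39)) = 1/(√50123 - 34) = 1/(-34 + √50123)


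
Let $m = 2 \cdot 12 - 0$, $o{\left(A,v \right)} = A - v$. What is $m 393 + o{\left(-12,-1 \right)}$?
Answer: $9421$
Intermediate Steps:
$m = 24$ ($m = 24 + 0 = 24$)
$m 393 + o{\left(-12,-1 \right)} = 24 \cdot 393 - 11 = 9432 + \left(-12 + 1\right) = 9432 - 11 = 9421$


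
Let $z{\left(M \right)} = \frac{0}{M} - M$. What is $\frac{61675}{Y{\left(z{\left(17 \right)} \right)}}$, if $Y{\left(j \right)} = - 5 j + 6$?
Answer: $\frac{61675}{91} \approx 677.75$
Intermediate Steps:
$z{\left(M \right)} = - M$ ($z{\left(M \right)} = 0 - M = - M$)
$Y{\left(j \right)} = 6 - 5 j$
$\frac{61675}{Y{\left(z{\left(17 \right)} \right)}} = \frac{61675}{6 - 5 \left(\left(-1\right) 17\right)} = \frac{61675}{6 - -85} = \frac{61675}{6 + 85} = \frac{61675}{91}$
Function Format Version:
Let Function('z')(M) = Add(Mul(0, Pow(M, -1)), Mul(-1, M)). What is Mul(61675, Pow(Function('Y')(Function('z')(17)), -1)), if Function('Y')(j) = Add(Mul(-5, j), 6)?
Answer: Rational(61675, 91) ≈ 677.75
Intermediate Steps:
Function('z')(M) = Mul(-1, M) (Function('z')(M) = Add(0, Mul(-1, M)) = Mul(-1, M))
Function('Y')(j) = Add(6, Mul(-5, j))
Mul(61675, Pow(Function('Y')(Function('z')(17)), -1)) = Mul(61675, Pow(Add(6, Mul(-5, Mul(-1, 17))), -1)) = Mul(61675, Pow(Add(6, Mul(-5, -17)), -1)) = Mul(61675, Pow(Add(6, 85), -1)) = Mul(61675, Pow(91, -1)) = Mul(61675, Rational(1, 91)) = Rational(61675, 91)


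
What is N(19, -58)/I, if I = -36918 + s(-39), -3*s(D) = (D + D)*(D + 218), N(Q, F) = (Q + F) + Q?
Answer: 5/8066 ≈ 0.00061989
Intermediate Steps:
N(Q, F) = F + 2*Q (N(Q, F) = (F + Q) + Q = F + 2*Q)
s(D) = -2*D*(218 + D)/3 (s(D) = -(D + D)*(D + 218)/3 = -2*D*(218 + D)/3)
I = -32264 (I = -36918 - ⅔*(-39)*(218 - 39) = -36918 - ⅔*(-39)*179 = -36918 + 4654 = -32264)
N(19, -58)/I = (-58 + 2*19)/(-32264) = (-58 + 38)*(-1/32264) = -20*(-1/32264) = 5/8066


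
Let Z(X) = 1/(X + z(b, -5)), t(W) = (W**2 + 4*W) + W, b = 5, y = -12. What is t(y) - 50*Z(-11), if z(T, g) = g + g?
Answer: 1814/21 ≈ 86.381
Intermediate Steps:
z(T, g) = 2*g
t(W) = W**2 + 5*W
Z(X) = 1/(-10 + X) (Z(X) = 1/(X + 2*(-5)) = 1/(X - 10) = 1/(-10 + X))
t(y) - 50*Z(-11) = -12*(5 - 12) - 50/(-10 - 11) = -12*(-7) - 50/(-21) = 84 - 50*(-1/21) = 84 + 50/21 = 1814/21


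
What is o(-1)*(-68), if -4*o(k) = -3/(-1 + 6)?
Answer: -51/5 ≈ -10.200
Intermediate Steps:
o(k) = 3/20 (o(k) = -(-3)/(4*(-1 + 6)) = -(-3)/(4*5) = -1/4*(-3/5) = 3/20)
o(-1)*(-68) = (3/20)*(-68) = -51/5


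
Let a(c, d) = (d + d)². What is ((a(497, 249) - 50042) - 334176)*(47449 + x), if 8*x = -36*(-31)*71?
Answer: -7812349649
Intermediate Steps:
a(c, d) = 4*d² (a(c, d) = (2*d)² = 4*d²)
x = 19809/2 (x = (-36*(-31)*71)/8 = (1116*71)/8 = (⅛)*79236 = 19809/2 ≈ 9904.5)
((a(497, 249) - 50042) - 334176)*(47449 + x) = ((4*249² - 50042) - 334176)*(47449 + 19809/2) = ((4*62001 - 50042) - 334176)*(114707/2) = ((248004 - 50042) - 334176)*(114707/2) = (197962 - 334176)*(114707/2) = -136214*114707/2 = -7812349649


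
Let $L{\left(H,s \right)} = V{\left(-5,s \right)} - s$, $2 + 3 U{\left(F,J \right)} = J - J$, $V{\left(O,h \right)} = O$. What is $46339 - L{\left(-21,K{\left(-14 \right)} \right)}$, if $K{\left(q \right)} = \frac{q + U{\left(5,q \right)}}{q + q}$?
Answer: $\frac{973235}{21} \approx 46345.0$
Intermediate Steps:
$U{\left(F,J \right)} = - \frac{2}{3}$ ($U{\left(F,J \right)} = - \frac{2}{3} + \frac{J - J}{3} = - \frac{2}{3} + \frac{1}{3} \cdot 0 = - \frac{2}{3} + 0 = - \frac{2}{3}$)
$K{\left(q \right)} = \frac{- \frac{2}{3} + q}{2 q}$ ($K{\left(q \right)} = \frac{q - \frac{2}{3}}{q + q} = \frac{- \frac{2}{3} + q}{2 q}$)
$L{\left(H,s \right)} = -5 - s$
$46339 - L{\left(-21,K{\left(-14 \right)} \right)} = 46339 - \left(-5 - \frac{-2 + 3 \left(-14\right)}{6 \left(-14\right)}\right) = 46339 - \left(-5 - \frac{1}{6} \left(- \frac{1}{14}\right) \left(-2 - 42\right)\right) = 46339 - \left(-5 - \frac{1}{6} \left(- \frac{1}{14}\right) \left(-44\right)\right) = 46339 - \left(-5 - \frac{11}{21}\right) = 46339 - - \frac{116}{21} = 46339 + \frac{116}{21} = \frac{973235}{21}$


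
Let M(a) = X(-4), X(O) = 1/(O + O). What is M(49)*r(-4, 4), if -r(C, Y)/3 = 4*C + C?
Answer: -15/2 ≈ -7.5000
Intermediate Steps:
X(O) = 1/(2*O)
r(C, Y) = -15*C (r(C, Y) = -3*(4*C + C) = -15*C)
M(a) = -⅛ (M(a) = (½)/(-4) = (½)*(-¼) = -⅛)
M(49)*r(-4, 4) = -(-15)*(-4)/8 = -⅛*60 = -15/2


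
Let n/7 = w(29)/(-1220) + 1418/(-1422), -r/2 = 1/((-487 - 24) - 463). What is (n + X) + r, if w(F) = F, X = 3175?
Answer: 1338208349929/422433540 ≈ 3167.9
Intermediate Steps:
r = 1/487 (r = -2/((-487 - 24) - 463) = -2/(-511 - 463) = -2/(-974) = -2*(-1/974) = 1/487 ≈ 0.0020534)
n = -6199193/867420 (n = 7*(29/(-1220) + 1418/(-1422)) = 7*(29*(-1/1220) + 1418*(-1/1422)) = 7*(-29/1220 - 709/711) = 7*(-885599/867420) = -6199193/867420 ≈ -7.1467)
(n + X) + r = (-6199193/867420 + 3175) + 1/487 = 2747859307/867420 + 1/487 = 1338208349929/422433540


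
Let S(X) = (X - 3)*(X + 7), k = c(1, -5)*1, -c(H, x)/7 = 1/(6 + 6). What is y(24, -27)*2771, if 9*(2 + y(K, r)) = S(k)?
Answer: -16357213/1296 ≈ -12621.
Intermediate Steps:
c(H, x) = -7/12 (c(H, x) = -7/(6 + 6) = -7/12)
k = -7/12 (k = -7/12*1 = -7/12 ≈ -0.58333)
S(X) = (-3 + X)*(7 + X)
y(K, r) = -5903/1296 (y(K, r) = -2 + (-21 + (-7/12)² + 4*(-7/12))/9 = -2 + (-21 + 49/144 - 7/3)/9 = -2 + (⅑)*(-3311/144) = -2 - 3311/1296 = -5903/1296)
y(24, -27)*2771 = -5903/1296*2771 = -16357213/1296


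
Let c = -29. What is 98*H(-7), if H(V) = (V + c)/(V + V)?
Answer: 252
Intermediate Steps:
H(V) = (-29 + V)/(2*V) (H(V) = (V - 29)/(V + V) = (-29 + V)/((2*V)) = (-29 + V)*(1/(2*V)) = (-29 + V)/(2*V))
98*H(-7) = 98*((1/2)*(-29 - 7)/(-7)) = 98*((1/2)*(-1/7)*(-36)) = 98*(18/7) = 252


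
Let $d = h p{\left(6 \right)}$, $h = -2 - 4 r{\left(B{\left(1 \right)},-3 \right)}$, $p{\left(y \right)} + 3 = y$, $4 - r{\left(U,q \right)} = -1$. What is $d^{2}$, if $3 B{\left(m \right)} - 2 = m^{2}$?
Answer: $4356$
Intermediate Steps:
$B{\left(m \right)} = \frac{2}{3} + \frac{m^{2}}{3}$
$r{\left(U,q \right)} = 5$ ($r{\left(U,q \right)} = 4 - -1 = 4 + 1 = 5$)
$p{\left(y \right)} = -3 + y$
$h = -22$ ($h = -2 - 20 = -22$)
$d = -66$ ($d = - 22 \left(-3 + 6\right) = \left(-22\right) 3 = -66$)
$d^{2} = \left(-66\right)^{2} = 4356$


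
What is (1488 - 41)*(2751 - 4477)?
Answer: -2497522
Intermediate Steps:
(1488 - 41)*(2751 - 4477) = 1447*(-1726) = -2497522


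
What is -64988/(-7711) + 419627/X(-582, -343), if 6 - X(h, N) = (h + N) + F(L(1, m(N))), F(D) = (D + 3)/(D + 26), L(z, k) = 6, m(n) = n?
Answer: 737617756/1605991 ≈ 459.29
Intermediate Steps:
F(D) = (3 + D)/(26 + D)
X(h, N) = 183/32 - N - h (X(h, N) = 6 - ((h + N) + (3 + 6)/(26 + 6)) = 6 - ((N + h) + 9/32) = 6 - (9/32 + N + h) = 6 + (-9/32 - N - h) = 183/32 - N - h)
-64988/(-7711) + 419627/X(-582, -343) = -64988/(-7711) + 419627/(183/32 - 1*(-343) - 1*(-582)) = -64988*(-1/7711) + 419627/(183/32 + 343 + 582) = 5908/701 + 419627/(29783/32) = 5908/701 + 419627*(32/29783) = 5908/701 + 1032928/2291 = 737617756/1605991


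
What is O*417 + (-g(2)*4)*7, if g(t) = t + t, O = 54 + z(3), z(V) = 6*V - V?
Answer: 28661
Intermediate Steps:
z(V) = 5*V
O = 69 (O = 54 + 5*3 = 54 + 15 = 69)
g(t) = 2*t
O*417 + (-g(2)*4)*7 = 69*417 + (-2*2*4)*7 = 28773 + (-1*4*4)*7 = 28773 - 4*4*7 = 28773 - 16*7 = 28773 - 112 = 28661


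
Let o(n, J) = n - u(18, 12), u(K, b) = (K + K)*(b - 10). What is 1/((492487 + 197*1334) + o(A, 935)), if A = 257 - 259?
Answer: 1/755211 ≈ 1.3241e-6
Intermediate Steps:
A = -2
u(K, b) = 2*K*(-10 + b) (u(K, b) = (2*K)*(-10 + b) = 2*K*(-10 + b))
o(n, J) = -72 + n (o(n, J) = n - 2*18*(-10 + 12) = n - 2*18*2 = n - 1*72 = n - 72 = -72 + n)
1/((492487 + 197*1334) + o(A, 935)) = 1/((492487 + 197*1334) + (-72 - 2)) = 1/((492487 + 262798) - 74) = 1/(755285 - 74) = 1/755211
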